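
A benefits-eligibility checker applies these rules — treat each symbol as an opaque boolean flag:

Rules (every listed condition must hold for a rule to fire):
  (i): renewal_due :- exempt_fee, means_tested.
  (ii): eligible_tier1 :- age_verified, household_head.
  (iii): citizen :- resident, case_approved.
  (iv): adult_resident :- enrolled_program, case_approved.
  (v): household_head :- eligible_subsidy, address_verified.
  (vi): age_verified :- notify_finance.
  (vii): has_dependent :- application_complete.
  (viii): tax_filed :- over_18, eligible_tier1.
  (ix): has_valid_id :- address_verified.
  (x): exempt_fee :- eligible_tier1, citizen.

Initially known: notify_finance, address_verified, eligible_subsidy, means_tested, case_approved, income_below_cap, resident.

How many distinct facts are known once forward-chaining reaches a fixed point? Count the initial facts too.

14

[1] (iii) [citizen :- resident, case_approved.]; (v) [household_head :- eligible_subsidy, address_verified.]; (vi) [age_verified :- notify_finance.]; (ix) [has_valid_id :- address_verified.]. ⇒ new: citizen, household_head, age_verified, has_valid_id.
[2] (ii) [eligible_tier1 :- age_verified, household_head.]. ⇒ new: eligible_tier1.
[3] (x) [exempt_fee :- eligible_tier1, citizen.]. ⇒ new: exempt_fee.
[4] (i) [renewal_due :- exempt_fee, means_tested.]. ⇒ new: renewal_due.
Closure: {address_verified, age_verified, case_approved, citizen, eligible_subsidy, eligible_tier1, exempt_fee, has_valid_id, household_head, income_below_cap, means_tested, notify_finance, renewal_due, resident} — 14 facts.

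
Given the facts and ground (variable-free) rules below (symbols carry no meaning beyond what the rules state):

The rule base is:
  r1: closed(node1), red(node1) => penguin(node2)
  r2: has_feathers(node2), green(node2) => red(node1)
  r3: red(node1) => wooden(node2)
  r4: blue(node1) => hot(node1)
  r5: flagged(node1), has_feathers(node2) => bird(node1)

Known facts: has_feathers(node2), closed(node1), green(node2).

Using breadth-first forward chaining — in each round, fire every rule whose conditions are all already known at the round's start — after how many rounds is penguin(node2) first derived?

2

[1] r2 [has_feathers(node2), green(node2) => red(node1)]. ⇒ new: red(node1).
[2] r1 [closed(node1), red(node1) => penguin(node2)]; r3 [red(node1) => wooden(node2)]. ⇒ new: penguin(node2), wooden(node2).
penguin(node2) first appears in round 2.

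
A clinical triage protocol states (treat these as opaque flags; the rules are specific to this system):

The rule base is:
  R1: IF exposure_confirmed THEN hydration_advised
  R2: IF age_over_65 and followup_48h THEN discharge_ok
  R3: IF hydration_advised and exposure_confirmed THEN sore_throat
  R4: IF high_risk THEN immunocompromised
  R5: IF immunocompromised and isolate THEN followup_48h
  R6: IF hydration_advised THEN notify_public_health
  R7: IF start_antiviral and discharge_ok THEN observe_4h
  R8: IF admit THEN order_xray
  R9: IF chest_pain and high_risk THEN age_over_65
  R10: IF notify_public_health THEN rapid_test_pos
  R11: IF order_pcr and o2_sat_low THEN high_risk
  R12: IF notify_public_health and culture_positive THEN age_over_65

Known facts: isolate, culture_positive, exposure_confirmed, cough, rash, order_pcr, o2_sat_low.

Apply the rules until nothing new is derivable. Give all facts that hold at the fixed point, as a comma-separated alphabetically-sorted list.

Round 1 fires R1, R11, giving hydration_advised, high_risk.
Round 2 fires R3, R4, R6, giving sore_throat, immunocompromised, notify_public_health.
Round 3 fires R5, R10, R12, giving followup_48h, rapid_test_pos, age_over_65.
Round 4 fires R2, giving discharge_ok.

age_over_65, cough, culture_positive, discharge_ok, exposure_confirmed, followup_48h, high_risk, hydration_advised, immunocompromised, isolate, notify_public_health, o2_sat_low, order_pcr, rapid_test_pos, rash, sore_throat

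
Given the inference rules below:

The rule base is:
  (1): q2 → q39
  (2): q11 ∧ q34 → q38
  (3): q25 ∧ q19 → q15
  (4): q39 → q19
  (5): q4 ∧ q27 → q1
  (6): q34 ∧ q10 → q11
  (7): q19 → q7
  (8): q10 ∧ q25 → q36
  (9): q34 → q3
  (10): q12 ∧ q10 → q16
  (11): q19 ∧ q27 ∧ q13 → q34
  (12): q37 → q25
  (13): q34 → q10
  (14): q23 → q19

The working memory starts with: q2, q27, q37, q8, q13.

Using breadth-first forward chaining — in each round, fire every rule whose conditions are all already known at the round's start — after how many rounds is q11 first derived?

Round 1: (1) [q2 → q39]; (12) [q37 → q25]. Adds q39, q25.
Round 2: (4) [q39 → q19]. Adds q19.
Round 3: (3) [q25 ∧ q19 → q15]; (7) [q19 → q7]; (11) [q19 ∧ q27 ∧ q13 → q34]. Adds q15, q7, q34.
Round 4: (9) [q34 → q3]; (13) [q34 → q10]. Adds q3, q10.
Round 5: (6) [q34 ∧ q10 → q11]; (8) [q10 ∧ q25 → q36]. Adds q11, q36.
q11 first appears in round 5.

5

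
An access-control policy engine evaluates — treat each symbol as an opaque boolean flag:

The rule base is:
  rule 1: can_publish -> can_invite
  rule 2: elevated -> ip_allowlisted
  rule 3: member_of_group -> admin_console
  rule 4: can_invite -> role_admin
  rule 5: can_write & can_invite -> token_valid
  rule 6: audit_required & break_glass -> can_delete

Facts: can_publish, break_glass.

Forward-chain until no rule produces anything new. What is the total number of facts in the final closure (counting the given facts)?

[1] rule 1 [can_publish -> can_invite]. ⇒ new: can_invite.
[2] rule 4 [can_invite -> role_admin]. ⇒ new: role_admin.
Closure: {break_glass, can_invite, can_publish, role_admin} — 4 facts.

4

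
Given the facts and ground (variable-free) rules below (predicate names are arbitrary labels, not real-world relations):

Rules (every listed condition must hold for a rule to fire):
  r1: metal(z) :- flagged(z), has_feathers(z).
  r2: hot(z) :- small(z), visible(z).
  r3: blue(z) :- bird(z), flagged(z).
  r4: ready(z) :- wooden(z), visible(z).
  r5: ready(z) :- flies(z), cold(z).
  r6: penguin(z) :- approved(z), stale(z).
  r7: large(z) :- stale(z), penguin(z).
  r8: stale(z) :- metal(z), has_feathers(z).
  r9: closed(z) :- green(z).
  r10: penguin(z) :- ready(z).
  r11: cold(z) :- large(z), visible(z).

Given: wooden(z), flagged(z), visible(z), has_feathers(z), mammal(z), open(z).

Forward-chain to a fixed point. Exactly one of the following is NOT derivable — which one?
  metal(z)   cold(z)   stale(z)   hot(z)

Round 1: r1 [metal(z) :- flagged(z), has_feathers(z).]; r4 [ready(z) :- wooden(z), visible(z).]. Adds metal(z), ready(z).
Round 2: r8 [stale(z) :- metal(z), has_feathers(z).]; r10 [penguin(z) :- ready(z).]. Adds stale(z), penguin(z).
Round 3: r7 [large(z) :- stale(z), penguin(z).]. Adds large(z).
Round 4: r11 [cold(z) :- large(z), visible(z).]. Adds cold(z).
Derived: cold(z) (round 4), stale(z) (round 2), metal(z) (round 1). hot(z) never appears in any round.

hot(z)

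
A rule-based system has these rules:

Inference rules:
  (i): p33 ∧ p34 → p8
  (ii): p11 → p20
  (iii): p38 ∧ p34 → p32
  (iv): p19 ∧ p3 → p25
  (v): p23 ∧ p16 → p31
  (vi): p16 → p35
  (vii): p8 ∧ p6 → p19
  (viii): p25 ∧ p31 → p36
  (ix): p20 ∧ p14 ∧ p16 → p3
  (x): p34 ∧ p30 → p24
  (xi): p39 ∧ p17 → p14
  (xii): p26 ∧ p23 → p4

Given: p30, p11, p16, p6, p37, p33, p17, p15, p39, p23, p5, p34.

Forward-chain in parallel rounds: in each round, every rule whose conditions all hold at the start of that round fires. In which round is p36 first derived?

4

[1] (i) [p33 ∧ p34 → p8]; (ii) [p11 → p20]; (v) [p23 ∧ p16 → p31]; (vi) [p16 → p35]; (x) [p34 ∧ p30 → p24]; (xi) [p39 ∧ p17 → p14]. ⇒ new: p8, p20, p31, p35, p24, p14.
[2] (vii) [p8 ∧ p6 → p19]; (ix) [p20 ∧ p14 ∧ p16 → p3]. ⇒ new: p19, p3.
[3] (iv) [p19 ∧ p3 → p25]. ⇒ new: p25.
[4] (viii) [p25 ∧ p31 → p36]. ⇒ new: p36.
p36 first appears in round 4.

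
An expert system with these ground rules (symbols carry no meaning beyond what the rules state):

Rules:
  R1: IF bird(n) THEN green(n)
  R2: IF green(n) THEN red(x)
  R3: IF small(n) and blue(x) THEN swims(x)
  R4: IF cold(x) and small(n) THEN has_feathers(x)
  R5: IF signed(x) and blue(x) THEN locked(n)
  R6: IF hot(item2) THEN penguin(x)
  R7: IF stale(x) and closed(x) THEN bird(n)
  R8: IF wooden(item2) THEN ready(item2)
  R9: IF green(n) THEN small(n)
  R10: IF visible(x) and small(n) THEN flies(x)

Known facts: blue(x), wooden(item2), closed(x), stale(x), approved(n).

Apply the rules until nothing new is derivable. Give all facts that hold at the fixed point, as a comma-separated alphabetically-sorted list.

Round 1 — R7, R8, derive bird(n), ready(item2).
Round 2 — R1, derive green(n).
Round 3 — R2, R9, derive red(x), small(n).
Round 4 — R3, derive swims(x).

approved(n), bird(n), blue(x), closed(x), green(n), ready(item2), red(x), small(n), stale(x), swims(x), wooden(item2)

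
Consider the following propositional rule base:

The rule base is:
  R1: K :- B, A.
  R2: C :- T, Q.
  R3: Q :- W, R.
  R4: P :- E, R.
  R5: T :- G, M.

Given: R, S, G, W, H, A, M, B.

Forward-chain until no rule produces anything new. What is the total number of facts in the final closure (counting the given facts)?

Round 1: R1 [K :- B, A.]; R3 [Q :- W, R.]; R5 [T :- G, M.]. Adds K, Q, T.
Round 2: R2 [C :- T, Q.]. Adds C.
Closure: {A, B, C, G, H, K, M, Q, R, S, T, W} — 12 facts.

12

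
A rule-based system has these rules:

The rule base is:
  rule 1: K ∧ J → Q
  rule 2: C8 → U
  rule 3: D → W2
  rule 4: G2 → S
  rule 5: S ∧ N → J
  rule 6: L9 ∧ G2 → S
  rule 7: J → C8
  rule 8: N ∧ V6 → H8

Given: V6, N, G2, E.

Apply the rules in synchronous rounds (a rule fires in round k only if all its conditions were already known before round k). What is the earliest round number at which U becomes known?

Round 1 fires rule 4, rule 8, giving S, H8.
Round 2 fires rule 5, giving J.
Round 3 fires rule 7, giving C8.
Round 4 fires rule 2, giving U.
U first appears in round 4.

4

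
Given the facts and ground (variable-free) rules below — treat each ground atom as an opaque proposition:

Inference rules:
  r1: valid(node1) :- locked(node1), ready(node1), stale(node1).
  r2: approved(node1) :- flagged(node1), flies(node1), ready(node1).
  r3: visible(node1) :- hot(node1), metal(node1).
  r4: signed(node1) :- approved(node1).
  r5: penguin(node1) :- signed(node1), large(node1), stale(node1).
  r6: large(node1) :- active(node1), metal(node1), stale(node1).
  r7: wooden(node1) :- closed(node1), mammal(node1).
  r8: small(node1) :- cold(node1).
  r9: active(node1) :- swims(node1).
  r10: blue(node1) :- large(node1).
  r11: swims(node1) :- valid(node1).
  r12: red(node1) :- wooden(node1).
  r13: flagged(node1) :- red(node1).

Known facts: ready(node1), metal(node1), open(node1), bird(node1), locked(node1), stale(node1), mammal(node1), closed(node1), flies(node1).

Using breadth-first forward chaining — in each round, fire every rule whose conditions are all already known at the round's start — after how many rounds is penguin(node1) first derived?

Round 1 — r1, r7, derive valid(node1), wooden(node1).
Round 2 — r11, r12, derive swims(node1), red(node1).
Round 3 — r9, r13, derive active(node1), flagged(node1).
Round 4 — r2, r6, derive approved(node1), large(node1).
Round 5 — r4, r10, derive signed(node1), blue(node1).
Round 6 — r5, derive penguin(node1).
penguin(node1) first appears in round 6.

6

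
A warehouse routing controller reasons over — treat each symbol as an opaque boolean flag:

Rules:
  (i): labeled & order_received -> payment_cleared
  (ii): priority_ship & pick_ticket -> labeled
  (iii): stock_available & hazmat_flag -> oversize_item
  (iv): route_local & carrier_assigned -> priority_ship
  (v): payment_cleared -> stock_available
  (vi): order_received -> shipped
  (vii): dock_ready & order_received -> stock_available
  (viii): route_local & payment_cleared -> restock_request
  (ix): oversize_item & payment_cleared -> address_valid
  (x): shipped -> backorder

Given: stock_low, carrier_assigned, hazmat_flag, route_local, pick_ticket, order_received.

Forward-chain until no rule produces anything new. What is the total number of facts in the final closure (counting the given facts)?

Round 1 — (iv), (vi), derive priority_ship, shipped.
Round 2 — (ii), (x), derive labeled, backorder.
Round 3 — (i), derive payment_cleared.
Round 4 — (v), (viii), derive stock_available, restock_request.
Round 5 — (iii), derive oversize_item.
Round 6 — (ix), derive address_valid.
Closure: {address_valid, backorder, carrier_assigned, hazmat_flag, labeled, order_received, oversize_item, payment_cleared, pick_ticket, priority_ship, restock_request, route_local, shipped, stock_available, stock_low} — 15 facts.

15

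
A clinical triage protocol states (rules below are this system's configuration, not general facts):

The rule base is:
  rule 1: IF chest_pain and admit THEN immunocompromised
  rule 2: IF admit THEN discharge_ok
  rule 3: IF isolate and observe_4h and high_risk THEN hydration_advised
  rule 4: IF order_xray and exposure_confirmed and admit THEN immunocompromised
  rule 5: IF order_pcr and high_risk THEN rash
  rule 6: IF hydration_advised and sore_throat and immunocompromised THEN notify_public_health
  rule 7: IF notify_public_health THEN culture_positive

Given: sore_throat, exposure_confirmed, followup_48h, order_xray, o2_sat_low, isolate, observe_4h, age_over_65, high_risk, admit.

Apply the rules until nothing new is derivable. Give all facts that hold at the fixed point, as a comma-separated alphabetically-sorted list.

Round 1: rule 2 [IF admit THEN discharge_ok]; rule 3 [IF isolate and observe_4h and high_risk THEN hydration_advised]; rule 4 [IF order_xray and exposure_confirmed and admit THEN immunocompromised]. New: discharge_ok, hydration_advised, immunocompromised.
Round 2: rule 6 [IF hydration_advised and sore_throat and immunocompromised THEN notify_public_health]. New: notify_public_health.
Round 3: rule 7 [IF notify_public_health THEN culture_positive]. New: culture_positive.

admit, age_over_65, culture_positive, discharge_ok, exposure_confirmed, followup_48h, high_risk, hydration_advised, immunocompromised, isolate, notify_public_health, o2_sat_low, observe_4h, order_xray, sore_throat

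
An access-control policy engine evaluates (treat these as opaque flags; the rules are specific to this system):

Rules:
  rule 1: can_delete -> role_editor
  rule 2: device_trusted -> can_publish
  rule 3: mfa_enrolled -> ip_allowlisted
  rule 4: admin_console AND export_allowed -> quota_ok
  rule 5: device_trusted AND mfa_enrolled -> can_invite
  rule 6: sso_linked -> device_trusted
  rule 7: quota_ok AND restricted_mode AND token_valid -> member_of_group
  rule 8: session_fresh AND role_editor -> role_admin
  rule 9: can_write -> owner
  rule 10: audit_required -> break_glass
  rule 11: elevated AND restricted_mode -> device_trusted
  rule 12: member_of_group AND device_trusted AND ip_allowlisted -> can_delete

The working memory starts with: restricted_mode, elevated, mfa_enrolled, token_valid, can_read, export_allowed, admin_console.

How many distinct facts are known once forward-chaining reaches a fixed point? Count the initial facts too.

15

Round 1 — rule 3, rule 4, rule 11, derive ip_allowlisted, quota_ok, device_trusted.
Round 2 — rule 2, rule 5, rule 7, derive can_publish, can_invite, member_of_group.
Round 3 — rule 12, derive can_delete.
Round 4 — rule 1, derive role_editor.
Closure: {admin_console, can_delete, can_invite, can_publish, can_read, device_trusted, elevated, export_allowed, ip_allowlisted, member_of_group, mfa_enrolled, quota_ok, restricted_mode, role_editor, token_valid} — 15 facts.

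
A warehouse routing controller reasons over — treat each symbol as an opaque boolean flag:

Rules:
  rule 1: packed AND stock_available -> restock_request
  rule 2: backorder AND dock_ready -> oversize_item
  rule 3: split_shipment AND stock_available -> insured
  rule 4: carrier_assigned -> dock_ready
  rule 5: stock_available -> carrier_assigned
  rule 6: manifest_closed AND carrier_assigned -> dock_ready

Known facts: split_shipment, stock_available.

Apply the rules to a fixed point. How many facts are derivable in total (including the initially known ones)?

5

Round 1: rule 3 [split_shipment AND stock_available -> insured]; rule 5 [stock_available -> carrier_assigned]. Adds insured, carrier_assigned.
Round 2: rule 4 [carrier_assigned -> dock_ready]. Adds dock_ready.
Closure: {carrier_assigned, dock_ready, insured, split_shipment, stock_available} — 5 facts.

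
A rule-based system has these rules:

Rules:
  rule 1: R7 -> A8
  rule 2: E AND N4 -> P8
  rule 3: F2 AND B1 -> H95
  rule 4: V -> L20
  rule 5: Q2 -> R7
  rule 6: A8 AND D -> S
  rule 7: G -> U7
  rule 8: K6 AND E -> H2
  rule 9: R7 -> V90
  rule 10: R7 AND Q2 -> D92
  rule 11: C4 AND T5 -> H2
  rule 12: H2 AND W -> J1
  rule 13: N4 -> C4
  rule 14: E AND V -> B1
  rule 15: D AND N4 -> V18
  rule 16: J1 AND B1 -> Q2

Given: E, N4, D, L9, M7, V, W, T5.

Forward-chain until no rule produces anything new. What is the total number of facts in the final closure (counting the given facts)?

Round 1 fires rule 2, rule 4, rule 13, rule 14, rule 15, giving P8, L20, C4, B1, V18.
Round 2 fires rule 11, giving H2.
Round 3 fires rule 12, giving J1.
Round 4 fires rule 16, giving Q2.
Round 5 fires rule 5, giving R7.
Round 6 fires rule 1, rule 9, rule 10, giving A8, V90, D92.
Round 7 fires rule 6, giving S.
Closure: {A8, B1, C4, D, D92, E, H2, J1, L20, L9, M7, N4, P8, Q2, R7, S, T5, V, V18, V90, W} — 21 facts.

21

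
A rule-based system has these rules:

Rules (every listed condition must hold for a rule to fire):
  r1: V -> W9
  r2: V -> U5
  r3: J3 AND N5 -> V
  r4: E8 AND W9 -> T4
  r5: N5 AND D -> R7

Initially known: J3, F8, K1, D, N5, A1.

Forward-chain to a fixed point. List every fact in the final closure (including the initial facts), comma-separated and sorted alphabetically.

Round 1: r3 [J3 AND N5 -> V]; r5 [N5 AND D -> R7]. New: V, R7.
Round 2: r1 [V -> W9]; r2 [V -> U5]. New: W9, U5.

A1, D, F8, J3, K1, N5, R7, U5, V, W9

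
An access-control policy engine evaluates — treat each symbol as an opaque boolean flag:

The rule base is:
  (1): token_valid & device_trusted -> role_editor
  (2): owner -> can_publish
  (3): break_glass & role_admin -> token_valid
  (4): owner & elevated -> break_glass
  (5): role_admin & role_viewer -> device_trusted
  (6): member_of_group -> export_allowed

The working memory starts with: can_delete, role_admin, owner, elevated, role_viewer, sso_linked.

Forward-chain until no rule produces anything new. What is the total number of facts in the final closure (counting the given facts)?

Round 1 fires (2), (4), (5), giving can_publish, break_glass, device_trusted.
Round 2 fires (3), giving token_valid.
Round 3 fires (1), giving role_editor.
Closure: {break_glass, can_delete, can_publish, device_trusted, elevated, owner, role_admin, role_editor, role_viewer, sso_linked, token_valid} — 11 facts.

11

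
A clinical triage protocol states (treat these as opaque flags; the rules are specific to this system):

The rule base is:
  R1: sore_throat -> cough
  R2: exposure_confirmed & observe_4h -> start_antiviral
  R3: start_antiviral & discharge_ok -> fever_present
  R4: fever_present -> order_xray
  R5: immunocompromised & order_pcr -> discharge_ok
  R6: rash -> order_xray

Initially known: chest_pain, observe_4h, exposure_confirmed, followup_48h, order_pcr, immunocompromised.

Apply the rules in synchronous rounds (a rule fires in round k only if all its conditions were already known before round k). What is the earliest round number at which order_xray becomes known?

3

Round 1: R2 [exposure_confirmed & observe_4h -> start_antiviral]; R5 [immunocompromised & order_pcr -> discharge_ok]. New: start_antiviral, discharge_ok.
Round 2: R3 [start_antiviral & discharge_ok -> fever_present]. New: fever_present.
Round 3: R4 [fever_present -> order_xray]. New: order_xray.
order_xray first appears in round 3.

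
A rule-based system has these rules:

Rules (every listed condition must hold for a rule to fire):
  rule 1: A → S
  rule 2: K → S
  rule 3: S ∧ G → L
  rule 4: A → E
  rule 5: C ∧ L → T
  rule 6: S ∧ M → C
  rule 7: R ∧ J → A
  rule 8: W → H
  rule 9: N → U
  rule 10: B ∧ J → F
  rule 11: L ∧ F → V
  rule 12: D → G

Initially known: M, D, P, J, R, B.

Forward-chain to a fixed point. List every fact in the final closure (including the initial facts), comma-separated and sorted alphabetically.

A, B, C, D, E, F, G, J, L, M, P, R, S, T, V

Round 1: rule 7 [R ∧ J → A]; rule 10 [B ∧ J → F]; rule 12 [D → G]. Adds A, F, G.
Round 2: rule 1 [A → S]; rule 4 [A → E]. Adds S, E.
Round 3: rule 3 [S ∧ G → L]; rule 6 [S ∧ M → C]. Adds L, C.
Round 4: rule 5 [C ∧ L → T]; rule 11 [L ∧ F → V]. Adds T, V.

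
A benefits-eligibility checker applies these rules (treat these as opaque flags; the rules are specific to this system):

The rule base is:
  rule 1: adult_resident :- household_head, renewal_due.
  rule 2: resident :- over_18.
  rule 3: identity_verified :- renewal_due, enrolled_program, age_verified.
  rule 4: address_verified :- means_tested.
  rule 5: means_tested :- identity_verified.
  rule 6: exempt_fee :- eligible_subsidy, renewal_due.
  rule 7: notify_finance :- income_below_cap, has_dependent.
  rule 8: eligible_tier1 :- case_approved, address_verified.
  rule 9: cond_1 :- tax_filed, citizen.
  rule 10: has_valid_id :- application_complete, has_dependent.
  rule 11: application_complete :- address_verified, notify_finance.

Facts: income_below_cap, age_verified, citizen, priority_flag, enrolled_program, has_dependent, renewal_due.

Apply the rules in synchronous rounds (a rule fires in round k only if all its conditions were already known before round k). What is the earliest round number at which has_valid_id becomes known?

5

Round 1: rule 3 [identity_verified :- renewal_due, enrolled_program, age_verified.]; rule 7 [notify_finance :- income_below_cap, has_dependent.]. New: identity_verified, notify_finance.
Round 2: rule 5 [means_tested :- identity_verified.]. New: means_tested.
Round 3: rule 4 [address_verified :- means_tested.]. New: address_verified.
Round 4: rule 11 [application_complete :- address_verified, notify_finance.]. New: application_complete.
Round 5: rule 10 [has_valid_id :- application_complete, has_dependent.]. New: has_valid_id.
has_valid_id first appears in round 5.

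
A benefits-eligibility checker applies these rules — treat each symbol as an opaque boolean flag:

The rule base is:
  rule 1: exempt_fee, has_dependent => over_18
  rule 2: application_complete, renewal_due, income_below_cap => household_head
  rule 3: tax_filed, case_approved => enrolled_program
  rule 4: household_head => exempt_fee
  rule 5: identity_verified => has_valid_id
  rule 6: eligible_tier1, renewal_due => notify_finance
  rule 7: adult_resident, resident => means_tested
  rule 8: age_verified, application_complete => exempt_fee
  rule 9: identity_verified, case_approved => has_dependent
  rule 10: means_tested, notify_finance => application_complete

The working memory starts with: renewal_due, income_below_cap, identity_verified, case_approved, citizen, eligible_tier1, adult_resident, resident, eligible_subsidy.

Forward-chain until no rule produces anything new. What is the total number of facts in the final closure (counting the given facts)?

Round 1 fires rule 5, rule 6, rule 7, rule 9, giving has_valid_id, notify_finance, means_tested, has_dependent.
Round 2 fires rule 10, giving application_complete.
Round 3 fires rule 2, giving household_head.
Round 4 fires rule 4, giving exempt_fee.
Round 5 fires rule 1, giving over_18.
Closure: {adult_resident, application_complete, case_approved, citizen, eligible_subsidy, eligible_tier1, exempt_fee, has_dependent, has_valid_id, household_head, identity_verified, income_below_cap, means_tested, notify_finance, over_18, renewal_due, resident} — 17 facts.

17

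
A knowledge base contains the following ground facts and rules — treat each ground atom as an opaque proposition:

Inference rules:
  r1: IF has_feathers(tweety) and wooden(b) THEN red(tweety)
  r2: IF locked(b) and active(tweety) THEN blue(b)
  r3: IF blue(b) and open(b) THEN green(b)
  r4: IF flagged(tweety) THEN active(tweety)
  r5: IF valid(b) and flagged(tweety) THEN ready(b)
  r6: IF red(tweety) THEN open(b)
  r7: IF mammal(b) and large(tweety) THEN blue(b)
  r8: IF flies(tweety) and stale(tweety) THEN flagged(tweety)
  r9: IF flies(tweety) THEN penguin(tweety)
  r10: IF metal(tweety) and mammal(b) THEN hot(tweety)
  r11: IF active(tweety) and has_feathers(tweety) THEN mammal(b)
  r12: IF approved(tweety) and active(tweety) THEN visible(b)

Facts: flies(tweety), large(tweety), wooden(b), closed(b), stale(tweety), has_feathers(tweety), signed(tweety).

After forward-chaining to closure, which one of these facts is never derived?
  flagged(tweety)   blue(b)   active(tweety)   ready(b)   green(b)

Round 1: r1 [IF has_feathers(tweety) and wooden(b) THEN red(tweety)]; r8 [IF flies(tweety) and stale(tweety) THEN flagged(tweety)]; r9 [IF flies(tweety) THEN penguin(tweety)]. New: red(tweety), flagged(tweety), penguin(tweety).
Round 2: r4 [IF flagged(tweety) THEN active(tweety)]; r6 [IF red(tweety) THEN open(b)]. New: active(tweety), open(b).
Round 3: r11 [IF active(tweety) and has_feathers(tweety) THEN mammal(b)]. New: mammal(b).
Round 4: r7 [IF mammal(b) and large(tweety) THEN blue(b)]. New: blue(b).
Round 5: r3 [IF blue(b) and open(b) THEN green(b)]. New: green(b).
Derived: blue(b) (round 4), flagged(tweety) (round 1), green(b) (round 5), active(tweety) (round 2). ready(b) never appears in any round.

ready(b)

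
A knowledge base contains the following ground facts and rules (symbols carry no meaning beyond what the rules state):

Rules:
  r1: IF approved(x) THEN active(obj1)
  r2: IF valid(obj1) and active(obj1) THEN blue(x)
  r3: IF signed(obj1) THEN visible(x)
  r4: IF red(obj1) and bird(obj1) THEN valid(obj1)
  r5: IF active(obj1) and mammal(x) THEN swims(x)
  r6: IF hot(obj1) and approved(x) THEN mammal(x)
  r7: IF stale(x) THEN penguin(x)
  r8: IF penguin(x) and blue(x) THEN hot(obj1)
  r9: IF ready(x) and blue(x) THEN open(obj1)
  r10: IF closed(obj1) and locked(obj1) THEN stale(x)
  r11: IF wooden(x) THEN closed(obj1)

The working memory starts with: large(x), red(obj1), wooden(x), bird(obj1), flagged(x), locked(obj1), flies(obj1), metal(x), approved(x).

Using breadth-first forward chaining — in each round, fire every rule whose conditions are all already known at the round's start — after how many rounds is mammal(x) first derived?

5

Round 1 — r1, r4, r11, derive active(obj1), valid(obj1), closed(obj1).
Round 2 — r2, r10, derive blue(x), stale(x).
Round 3 — r7, derive penguin(x).
Round 4 — r8, derive hot(obj1).
Round 5 — r6, derive mammal(x).
mammal(x) first appears in round 5.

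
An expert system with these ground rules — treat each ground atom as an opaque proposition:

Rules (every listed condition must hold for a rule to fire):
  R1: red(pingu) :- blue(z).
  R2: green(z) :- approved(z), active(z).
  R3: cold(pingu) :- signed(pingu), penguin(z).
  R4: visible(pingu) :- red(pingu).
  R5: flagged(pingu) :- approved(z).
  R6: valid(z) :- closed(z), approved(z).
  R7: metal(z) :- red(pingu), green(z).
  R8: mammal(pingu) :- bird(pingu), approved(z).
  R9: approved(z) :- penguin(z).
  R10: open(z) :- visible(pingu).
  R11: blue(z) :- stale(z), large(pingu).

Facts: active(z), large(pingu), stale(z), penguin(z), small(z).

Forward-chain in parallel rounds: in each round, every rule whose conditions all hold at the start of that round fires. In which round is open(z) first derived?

4

Round 1 — R9, R11, derive approved(z), blue(z).
Round 2 — R1, R2, R5, derive red(pingu), green(z), flagged(pingu).
Round 3 — R4, R7, derive visible(pingu), metal(z).
Round 4 — R10, derive open(z).
open(z) first appears in round 4.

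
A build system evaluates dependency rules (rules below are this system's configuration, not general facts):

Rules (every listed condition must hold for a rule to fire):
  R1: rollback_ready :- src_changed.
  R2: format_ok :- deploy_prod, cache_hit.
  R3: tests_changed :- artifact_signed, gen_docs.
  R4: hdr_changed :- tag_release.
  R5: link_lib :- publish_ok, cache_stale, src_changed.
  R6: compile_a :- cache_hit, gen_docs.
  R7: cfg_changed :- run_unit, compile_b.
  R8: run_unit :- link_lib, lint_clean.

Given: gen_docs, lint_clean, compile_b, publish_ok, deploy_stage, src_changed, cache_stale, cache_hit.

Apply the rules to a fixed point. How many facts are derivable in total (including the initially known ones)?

13

Round 1: R1 [rollback_ready :- src_changed.]; R5 [link_lib :- publish_ok, cache_stale, src_changed.]; R6 [compile_a :- cache_hit, gen_docs.]. Adds rollback_ready, link_lib, compile_a.
Round 2: R8 [run_unit :- link_lib, lint_clean.]. Adds run_unit.
Round 3: R7 [cfg_changed :- run_unit, compile_b.]. Adds cfg_changed.
Closure: {cache_hit, cache_stale, cfg_changed, compile_a, compile_b, deploy_stage, gen_docs, link_lib, lint_clean, publish_ok, rollback_ready, run_unit, src_changed} — 13 facts.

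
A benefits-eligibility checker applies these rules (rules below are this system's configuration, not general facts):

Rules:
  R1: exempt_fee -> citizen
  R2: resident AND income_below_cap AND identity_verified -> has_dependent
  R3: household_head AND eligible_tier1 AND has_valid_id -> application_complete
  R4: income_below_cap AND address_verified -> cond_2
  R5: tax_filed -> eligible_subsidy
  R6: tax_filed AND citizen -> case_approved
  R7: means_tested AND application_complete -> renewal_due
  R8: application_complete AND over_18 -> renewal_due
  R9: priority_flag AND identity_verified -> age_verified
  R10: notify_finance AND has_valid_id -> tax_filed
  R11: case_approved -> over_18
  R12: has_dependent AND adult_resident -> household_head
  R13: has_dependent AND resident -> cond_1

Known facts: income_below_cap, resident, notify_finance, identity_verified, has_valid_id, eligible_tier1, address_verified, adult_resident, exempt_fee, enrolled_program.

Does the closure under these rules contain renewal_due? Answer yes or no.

Round 1 fires R1, R2, R4, R10, giving citizen, has_dependent, cond_2, tax_filed.
Round 2 fires R5, R6, R12, R13, giving eligible_subsidy, case_approved, household_head, cond_1.
Round 3 fires R3, R11, giving application_complete, over_18.
Round 4 fires R8, giving renewal_due.
renewal_due appears in round 4, so it is derivable.

yes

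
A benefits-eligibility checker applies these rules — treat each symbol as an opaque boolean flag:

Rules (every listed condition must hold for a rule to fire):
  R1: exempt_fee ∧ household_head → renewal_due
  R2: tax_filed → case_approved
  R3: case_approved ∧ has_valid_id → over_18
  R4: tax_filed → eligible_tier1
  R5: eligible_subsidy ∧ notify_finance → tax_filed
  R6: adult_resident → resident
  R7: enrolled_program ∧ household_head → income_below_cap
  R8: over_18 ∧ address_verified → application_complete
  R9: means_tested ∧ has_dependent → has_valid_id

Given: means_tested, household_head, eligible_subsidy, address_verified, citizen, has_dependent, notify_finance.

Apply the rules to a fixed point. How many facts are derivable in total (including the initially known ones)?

13

Round 1 fires R5, R9, giving tax_filed, has_valid_id.
Round 2 fires R2, R4, giving case_approved, eligible_tier1.
Round 3 fires R3, giving over_18.
Round 4 fires R8, giving application_complete.
Closure: {address_verified, application_complete, case_approved, citizen, eligible_subsidy, eligible_tier1, has_dependent, has_valid_id, household_head, means_tested, notify_finance, over_18, tax_filed} — 13 facts.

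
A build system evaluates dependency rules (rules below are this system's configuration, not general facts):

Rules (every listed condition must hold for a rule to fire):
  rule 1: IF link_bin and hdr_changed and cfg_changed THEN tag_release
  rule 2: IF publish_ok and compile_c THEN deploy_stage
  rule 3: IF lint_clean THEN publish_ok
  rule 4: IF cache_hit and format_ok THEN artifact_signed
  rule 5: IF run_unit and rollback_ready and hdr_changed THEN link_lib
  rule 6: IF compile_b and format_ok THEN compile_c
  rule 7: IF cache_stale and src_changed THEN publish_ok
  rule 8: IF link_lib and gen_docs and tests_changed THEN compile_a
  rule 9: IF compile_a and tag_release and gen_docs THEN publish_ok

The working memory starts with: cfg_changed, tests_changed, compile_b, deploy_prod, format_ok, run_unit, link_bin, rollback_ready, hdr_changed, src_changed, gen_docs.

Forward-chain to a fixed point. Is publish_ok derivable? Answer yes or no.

Round 1: rule 1 [IF link_bin and hdr_changed and cfg_changed THEN tag_release]; rule 5 [IF run_unit and rollback_ready and hdr_changed THEN link_lib]; rule 6 [IF compile_b and format_ok THEN compile_c]. Adds tag_release, link_lib, compile_c.
Round 2: rule 8 [IF link_lib and gen_docs and tests_changed THEN compile_a]. Adds compile_a.
Round 3: rule 9 [IF compile_a and tag_release and gen_docs THEN publish_ok]. Adds publish_ok.
Round 4: rule 2 [IF publish_ok and compile_c THEN deploy_stage]. Adds deploy_stage.
publish_ok appears in round 3, so it is derivable.

yes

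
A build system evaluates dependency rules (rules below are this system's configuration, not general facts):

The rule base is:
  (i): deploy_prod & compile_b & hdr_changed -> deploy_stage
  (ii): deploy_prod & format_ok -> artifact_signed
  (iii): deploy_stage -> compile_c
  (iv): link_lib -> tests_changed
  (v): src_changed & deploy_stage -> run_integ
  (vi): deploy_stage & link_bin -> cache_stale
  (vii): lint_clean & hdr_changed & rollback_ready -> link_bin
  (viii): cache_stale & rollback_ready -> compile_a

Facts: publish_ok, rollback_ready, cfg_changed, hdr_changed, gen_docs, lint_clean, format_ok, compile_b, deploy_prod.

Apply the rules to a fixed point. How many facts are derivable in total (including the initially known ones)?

15

Round 1 fires (i), (ii), (vii), giving deploy_stage, artifact_signed, link_bin.
Round 2 fires (iii), (vi), giving compile_c, cache_stale.
Round 3 fires (viii), giving compile_a.
Closure: {artifact_signed, cache_stale, cfg_changed, compile_a, compile_b, compile_c, deploy_prod, deploy_stage, format_ok, gen_docs, hdr_changed, link_bin, lint_clean, publish_ok, rollback_ready} — 15 facts.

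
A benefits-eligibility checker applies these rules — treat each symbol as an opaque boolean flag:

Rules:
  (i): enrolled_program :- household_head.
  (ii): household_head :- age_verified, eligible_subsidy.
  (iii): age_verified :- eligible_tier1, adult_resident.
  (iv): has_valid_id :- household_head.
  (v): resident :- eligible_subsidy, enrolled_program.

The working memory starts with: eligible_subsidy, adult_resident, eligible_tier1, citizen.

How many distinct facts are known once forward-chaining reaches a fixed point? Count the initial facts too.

9

Round 1 fires (iii), giving age_verified.
Round 2 fires (ii), giving household_head.
Round 3 fires (i), (iv), giving enrolled_program, has_valid_id.
Round 4 fires (v), giving resident.
Closure: {adult_resident, age_verified, citizen, eligible_subsidy, eligible_tier1, enrolled_program, has_valid_id, household_head, resident} — 9 facts.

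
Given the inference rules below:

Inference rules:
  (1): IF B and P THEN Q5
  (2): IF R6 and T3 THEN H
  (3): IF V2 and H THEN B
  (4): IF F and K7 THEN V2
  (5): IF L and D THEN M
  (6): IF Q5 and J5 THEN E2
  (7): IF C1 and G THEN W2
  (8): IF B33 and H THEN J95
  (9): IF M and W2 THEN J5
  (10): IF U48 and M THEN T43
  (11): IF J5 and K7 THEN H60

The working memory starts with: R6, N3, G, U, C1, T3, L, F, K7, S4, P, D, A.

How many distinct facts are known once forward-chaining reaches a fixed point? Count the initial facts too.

22

Round 1 — (2), (4), (5), (7), derive H, V2, M, W2.
Round 2 — (3), (9), derive B, J5.
Round 3 — (1), (11), derive Q5, H60.
Round 4 — (6), derive E2.
Closure: {A, B, C1, D, E2, F, G, H, H60, J5, K7, L, M, N3, P, Q5, R6, S4, T3, U, V2, W2} — 22 facts.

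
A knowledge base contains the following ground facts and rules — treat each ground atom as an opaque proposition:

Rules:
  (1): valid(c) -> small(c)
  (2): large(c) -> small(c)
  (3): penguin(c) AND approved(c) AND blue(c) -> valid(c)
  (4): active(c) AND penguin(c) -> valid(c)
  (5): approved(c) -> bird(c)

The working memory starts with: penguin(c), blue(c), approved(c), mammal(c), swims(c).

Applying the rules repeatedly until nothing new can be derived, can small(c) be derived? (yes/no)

[1] (3) [penguin(c) AND approved(c) AND blue(c) -> valid(c)]; (5) [approved(c) -> bird(c)]. ⇒ new: valid(c), bird(c).
[2] (1) [valid(c) -> small(c)]. ⇒ new: small(c).
small(c) appears in round 2, so it is derivable.

yes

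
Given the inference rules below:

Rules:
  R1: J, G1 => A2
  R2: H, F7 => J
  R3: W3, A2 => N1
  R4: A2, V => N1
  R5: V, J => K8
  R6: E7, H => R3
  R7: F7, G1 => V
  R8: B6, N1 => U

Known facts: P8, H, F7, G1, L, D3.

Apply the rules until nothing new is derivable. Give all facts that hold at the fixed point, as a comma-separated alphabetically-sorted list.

Round 1: R2 [H, F7 => J]; R7 [F7, G1 => V]. Adds J, V.
Round 2: R1 [J, G1 => A2]; R5 [V, J => K8]. Adds A2, K8.
Round 3: R4 [A2, V => N1]. Adds N1.

A2, D3, F7, G1, H, J, K8, L, N1, P8, V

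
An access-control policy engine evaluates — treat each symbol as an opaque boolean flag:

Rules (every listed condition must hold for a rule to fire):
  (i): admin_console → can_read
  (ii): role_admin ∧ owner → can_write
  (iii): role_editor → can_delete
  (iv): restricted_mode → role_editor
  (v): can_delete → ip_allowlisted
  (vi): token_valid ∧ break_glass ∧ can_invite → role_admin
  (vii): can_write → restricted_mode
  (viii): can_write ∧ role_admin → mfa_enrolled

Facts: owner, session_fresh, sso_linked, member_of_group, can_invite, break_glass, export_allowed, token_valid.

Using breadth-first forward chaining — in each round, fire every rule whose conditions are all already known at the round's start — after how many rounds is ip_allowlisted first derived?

6

Round 1: (vi) [token_valid ∧ break_glass ∧ can_invite → role_admin]. New: role_admin.
Round 2: (ii) [role_admin ∧ owner → can_write]. New: can_write.
Round 3: (vii) [can_write → restricted_mode]; (viii) [can_write ∧ role_admin → mfa_enrolled]. New: restricted_mode, mfa_enrolled.
Round 4: (iv) [restricted_mode → role_editor]. New: role_editor.
Round 5: (iii) [role_editor → can_delete]. New: can_delete.
Round 6: (v) [can_delete → ip_allowlisted]. New: ip_allowlisted.
ip_allowlisted first appears in round 6.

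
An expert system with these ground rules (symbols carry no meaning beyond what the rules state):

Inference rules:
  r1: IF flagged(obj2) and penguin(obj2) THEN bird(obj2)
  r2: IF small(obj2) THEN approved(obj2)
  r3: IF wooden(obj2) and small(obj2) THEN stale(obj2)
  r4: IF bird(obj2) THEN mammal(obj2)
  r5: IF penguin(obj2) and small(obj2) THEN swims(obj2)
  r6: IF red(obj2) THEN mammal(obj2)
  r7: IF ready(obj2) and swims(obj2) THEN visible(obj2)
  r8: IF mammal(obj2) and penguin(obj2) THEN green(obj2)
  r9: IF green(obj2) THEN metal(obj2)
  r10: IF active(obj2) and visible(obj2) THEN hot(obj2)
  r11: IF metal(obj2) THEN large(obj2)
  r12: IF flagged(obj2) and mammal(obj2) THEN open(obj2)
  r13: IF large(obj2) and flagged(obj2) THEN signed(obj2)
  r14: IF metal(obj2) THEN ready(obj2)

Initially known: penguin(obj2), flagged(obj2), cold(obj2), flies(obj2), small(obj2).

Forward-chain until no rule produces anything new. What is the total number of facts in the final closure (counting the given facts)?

16

Round 1: r1 [IF flagged(obj2) and penguin(obj2) THEN bird(obj2)]; r2 [IF small(obj2) THEN approved(obj2)]; r5 [IF penguin(obj2) and small(obj2) THEN swims(obj2)]. New: bird(obj2), approved(obj2), swims(obj2).
Round 2: r4 [IF bird(obj2) THEN mammal(obj2)]. New: mammal(obj2).
Round 3: r8 [IF mammal(obj2) and penguin(obj2) THEN green(obj2)]; r12 [IF flagged(obj2) and mammal(obj2) THEN open(obj2)]. New: green(obj2), open(obj2).
Round 4: r9 [IF green(obj2) THEN metal(obj2)]. New: metal(obj2).
Round 5: r11 [IF metal(obj2) THEN large(obj2)]; r14 [IF metal(obj2) THEN ready(obj2)]. New: large(obj2), ready(obj2).
Round 6: r7 [IF ready(obj2) and swims(obj2) THEN visible(obj2)]; r13 [IF large(obj2) and flagged(obj2) THEN signed(obj2)]. New: visible(obj2), signed(obj2).
Closure: {approved(obj2), bird(obj2), cold(obj2), flagged(obj2), flies(obj2), green(obj2), large(obj2), mammal(obj2), metal(obj2), open(obj2), penguin(obj2), ready(obj2), signed(obj2), small(obj2), swims(obj2), visible(obj2)} — 16 facts.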